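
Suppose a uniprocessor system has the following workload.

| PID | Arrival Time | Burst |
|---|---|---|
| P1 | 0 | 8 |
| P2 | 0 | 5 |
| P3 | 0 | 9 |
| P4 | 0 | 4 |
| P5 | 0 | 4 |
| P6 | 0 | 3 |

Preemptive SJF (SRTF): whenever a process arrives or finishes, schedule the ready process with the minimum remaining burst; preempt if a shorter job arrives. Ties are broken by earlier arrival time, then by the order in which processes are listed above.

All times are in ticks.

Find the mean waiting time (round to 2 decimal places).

Timeline: | P6 0-3 | P4 3-7 | P5 7-11 | P2 11-16 | P1 16-24 | P3 24-33 |
Completion: P1=24  P2=16  P3=33  P4=7  P5=11  P6=3
Turnaround (C−A): P1=24  P2=16  P3=33  P4=7  P5=11  P6=3
Waiting times: P1=16, P2=11, P3=24, P4=3, P5=7, P6=0
Average waiting = (16+11+24+3+7+0) / 6 = 61/6 = 10.17

10.17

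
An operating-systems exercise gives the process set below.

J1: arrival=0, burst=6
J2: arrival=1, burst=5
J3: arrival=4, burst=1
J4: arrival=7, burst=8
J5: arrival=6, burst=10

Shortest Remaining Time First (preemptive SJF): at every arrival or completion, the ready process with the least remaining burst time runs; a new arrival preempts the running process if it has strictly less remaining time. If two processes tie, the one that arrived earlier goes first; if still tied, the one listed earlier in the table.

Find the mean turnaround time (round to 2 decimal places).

11.20

Timeline: | J1 0-4 | J3 4-5 | J1 5-7 | J2 7-12 | J4 12-20 | J5 20-30 |
Completion: J1=7  J2=12  J3=5  J4=20  J5=30
Turnaround (C−A): J1=7  J2=11  J3=1  J4=13  J5=24
Turnaround times: J1=7, J2=11, J3=1, J4=13, J5=24
Average turnaround = (7+11+1+13+24) / 5 = 56/5 = 11.20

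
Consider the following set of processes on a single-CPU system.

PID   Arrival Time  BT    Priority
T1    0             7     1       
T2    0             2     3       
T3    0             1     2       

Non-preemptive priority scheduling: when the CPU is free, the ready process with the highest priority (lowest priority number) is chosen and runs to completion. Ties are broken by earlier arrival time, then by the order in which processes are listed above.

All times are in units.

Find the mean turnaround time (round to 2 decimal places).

Schedule: | T1 0-7 | T3 7-8 | T2 8-10 |
Completion: T1=7  T2=10  T3=8
Turnaround (C−A): T1=7  T2=10  T3=8
Turnaround times: T1=7, T2=10, T3=8
Average turnaround = (7+10+8) / 3 = 25/3 = 8.33

8.33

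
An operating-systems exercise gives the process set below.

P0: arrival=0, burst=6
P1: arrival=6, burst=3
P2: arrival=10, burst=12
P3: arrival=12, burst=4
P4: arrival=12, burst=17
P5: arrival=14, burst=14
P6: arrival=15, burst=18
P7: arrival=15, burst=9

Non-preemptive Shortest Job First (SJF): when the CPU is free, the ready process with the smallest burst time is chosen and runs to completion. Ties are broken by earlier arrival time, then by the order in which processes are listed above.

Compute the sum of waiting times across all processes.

Schedule: | P0 0-6 | P1 6-9 | idle 9-10 | P2 10-22 | P3 22-26 | P7 26-35 | P5 35-49 | P4 49-66 | P6 66-84 |
Completion: P0=6  P1=9  P2=22  P3=26  P4=66  P5=49  P6=84  P7=35
Waiting = turnaround − burst: P0=0, P1=0, P2=0, P3=10, P4=37, P5=21, P6=51, P7=11
Total waiting = 0 + 0 + 0 + 10 + 37 + 21 + 51 + 11 = 130

130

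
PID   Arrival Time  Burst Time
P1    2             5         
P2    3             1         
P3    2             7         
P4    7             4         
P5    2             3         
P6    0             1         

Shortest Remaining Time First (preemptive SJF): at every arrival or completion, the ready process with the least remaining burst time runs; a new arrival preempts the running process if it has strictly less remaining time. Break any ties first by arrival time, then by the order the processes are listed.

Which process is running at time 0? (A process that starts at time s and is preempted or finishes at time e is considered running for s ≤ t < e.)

Schedule: | P6 0-1 | idle 1-2 | P5 2-3 | P2 3-4 | P5 4-6 | P1 6-11 | P4 11-15 | P3 15-22 |
Completion: P1=11  P2=4  P3=22  P4=15  P5=6  P6=1
Turnaround (C−A): P1=9  P2=1  P3=20  P4=8  P5=4  P6=1

P6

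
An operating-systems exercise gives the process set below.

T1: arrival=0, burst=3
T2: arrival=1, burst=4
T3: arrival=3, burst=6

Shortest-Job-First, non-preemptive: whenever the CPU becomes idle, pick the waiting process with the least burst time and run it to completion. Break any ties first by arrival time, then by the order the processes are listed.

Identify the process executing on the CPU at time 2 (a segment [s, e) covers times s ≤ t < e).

T1

Schedule: | T1 0-3 | T2 3-7 | T3 7-13 |
Completion: T1=3  T2=7  T3=13
Turnaround (C−A): T1=3  T2=6  T3=10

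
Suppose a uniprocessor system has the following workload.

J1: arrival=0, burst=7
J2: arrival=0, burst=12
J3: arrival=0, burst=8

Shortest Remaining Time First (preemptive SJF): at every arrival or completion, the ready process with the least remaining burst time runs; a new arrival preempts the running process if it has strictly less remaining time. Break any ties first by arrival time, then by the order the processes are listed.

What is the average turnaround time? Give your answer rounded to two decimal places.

Schedule: | J1 0-7 | J3 7-15 | J2 15-27 |
Completion: J1=7  J2=27  J3=15
Turnaround (C−A): J1=7  J2=27  J3=15
Turnaround times: J1=7, J2=27, J3=15
Average turnaround = (7+27+15) / 3 = 49/3 = 16.33

16.33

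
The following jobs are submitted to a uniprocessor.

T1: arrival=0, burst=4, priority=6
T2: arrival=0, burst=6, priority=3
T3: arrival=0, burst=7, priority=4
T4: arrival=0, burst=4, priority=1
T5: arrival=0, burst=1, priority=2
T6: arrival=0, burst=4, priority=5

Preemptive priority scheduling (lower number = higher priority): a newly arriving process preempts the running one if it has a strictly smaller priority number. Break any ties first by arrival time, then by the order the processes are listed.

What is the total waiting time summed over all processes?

60

Gantt: | T4 0-4 | T5 4-5 | T2 5-11 | T3 11-18 | T6 18-22 | T1 22-26 |
Completion: T1=26  T2=11  T3=18  T4=4  T5=5  T6=22
Waiting = turnaround − burst: T1=22, T2=5, T3=11, T4=0, T5=4, T6=18
Total waiting = 22 + 5 + 11 + 0 + 4 + 18 = 60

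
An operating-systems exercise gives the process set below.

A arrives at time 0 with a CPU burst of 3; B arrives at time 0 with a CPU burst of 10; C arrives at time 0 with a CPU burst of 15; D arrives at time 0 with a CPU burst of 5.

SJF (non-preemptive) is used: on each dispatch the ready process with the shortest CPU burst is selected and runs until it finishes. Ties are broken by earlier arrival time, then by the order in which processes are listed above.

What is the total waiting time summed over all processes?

29

Gantt: | A 0-3 | D 3-8 | B 8-18 | C 18-33 |
Completion: A=3  B=18  C=33  D=8
Turnaround (C−A): A=3  B=18  C=33  D=8
Waiting = turnaround − burst: A=0, B=8, C=18, D=3
Total waiting = 0 + 8 + 18 + 3 = 29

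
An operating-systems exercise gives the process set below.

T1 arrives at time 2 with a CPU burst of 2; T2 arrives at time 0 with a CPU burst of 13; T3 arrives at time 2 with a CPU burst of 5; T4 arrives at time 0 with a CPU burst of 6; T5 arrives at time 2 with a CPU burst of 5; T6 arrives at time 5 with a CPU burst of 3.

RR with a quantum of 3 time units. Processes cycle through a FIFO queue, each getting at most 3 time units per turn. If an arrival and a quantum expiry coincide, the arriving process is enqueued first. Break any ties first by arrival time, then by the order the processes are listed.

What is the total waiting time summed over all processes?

92

Timeline: | T2 0-3 | T4 3-6 | T1 6-8 | T3 8-11 | T5 11-14 | T2 14-17 | T6 17-20 | T4 20-23 | T3 23-25 | T5 25-27 | T2 27-34 |
Completion: T1=8  T2=34  T3=25  T4=23  T5=27  T6=20
Waiting = turnaround − burst: T1=4, T2=21, T3=18, T4=17, T5=20, T6=12
Total waiting = 4 + 21 + 18 + 17 + 20 + 12 = 92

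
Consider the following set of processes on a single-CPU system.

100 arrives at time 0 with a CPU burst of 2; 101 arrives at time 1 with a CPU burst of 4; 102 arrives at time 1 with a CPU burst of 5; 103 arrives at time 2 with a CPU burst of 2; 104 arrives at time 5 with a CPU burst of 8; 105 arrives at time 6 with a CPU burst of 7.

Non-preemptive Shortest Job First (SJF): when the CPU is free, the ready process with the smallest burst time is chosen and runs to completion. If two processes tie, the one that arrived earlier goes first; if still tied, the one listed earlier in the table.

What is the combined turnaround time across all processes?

60

Timeline: | 100 0-2 | 103 2-4 | 101 4-8 | 102 8-13 | 105 13-20 | 104 20-28 |
Completion: 100=2  101=8  102=13  103=4  104=28  105=20
Turnaround (C−A): 100=2  101=7  102=12  103=2  104=23  105=14
Turnaround = completion − arrival: 100=2, 101=7, 102=12, 103=2, 104=23, 105=14
Total turnaround = 2 + 7 + 12 + 2 + 23 + 14 = 60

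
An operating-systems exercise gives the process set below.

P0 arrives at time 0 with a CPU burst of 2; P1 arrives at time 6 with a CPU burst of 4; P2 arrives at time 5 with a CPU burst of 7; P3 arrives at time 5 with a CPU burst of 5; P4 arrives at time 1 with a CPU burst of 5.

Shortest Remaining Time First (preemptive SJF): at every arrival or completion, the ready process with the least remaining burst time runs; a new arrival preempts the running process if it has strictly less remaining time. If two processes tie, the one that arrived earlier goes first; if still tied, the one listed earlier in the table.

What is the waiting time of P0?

0

Schedule: | P0 0-2 | P4 2-7 | P1 7-11 | P3 11-16 | P2 16-23 |
Completion: P0=2  P1=11  P2=23  P3=16  P4=7
Turnaround (C−A): P0=2  P1=5  P2=18  P3=11  P4=6
Waiting(P0) = turnaround − burst = 2 − 2 = 0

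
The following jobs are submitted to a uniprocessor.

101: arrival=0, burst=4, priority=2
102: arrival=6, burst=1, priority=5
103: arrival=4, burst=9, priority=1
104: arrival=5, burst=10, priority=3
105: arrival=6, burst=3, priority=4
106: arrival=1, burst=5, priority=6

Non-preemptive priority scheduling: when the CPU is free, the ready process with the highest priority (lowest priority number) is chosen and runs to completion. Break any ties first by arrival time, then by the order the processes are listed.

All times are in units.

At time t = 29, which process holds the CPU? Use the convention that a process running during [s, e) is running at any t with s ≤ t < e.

Gantt: | 101 0-4 | 103 4-13 | 104 13-23 | 105 23-26 | 102 26-27 | 106 27-32 |
Completion: 101=4  102=27  103=13  104=23  105=26  106=32
Turnaround (C−A): 101=4  102=21  103=9  104=18  105=20  106=31

106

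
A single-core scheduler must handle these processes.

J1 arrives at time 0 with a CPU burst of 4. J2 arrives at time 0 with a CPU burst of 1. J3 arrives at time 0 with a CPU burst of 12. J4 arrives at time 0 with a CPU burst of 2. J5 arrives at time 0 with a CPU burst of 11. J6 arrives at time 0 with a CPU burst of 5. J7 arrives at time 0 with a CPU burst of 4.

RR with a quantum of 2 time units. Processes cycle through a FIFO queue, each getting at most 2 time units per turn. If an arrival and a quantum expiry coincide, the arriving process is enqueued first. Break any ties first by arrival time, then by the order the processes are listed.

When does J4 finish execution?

Timeline: | J1 0-2 | J2 2-3 | J3 3-5 | J4 5-7 | J5 7-9 | J6 9-11 | J7 11-13 | J1 13-15 | J3 15-17 | J5 17-19 | J6 19-21 | J7 21-23 | J3 23-25 | J5 25-27 | J6 27-28 | J3 28-30 | J5 30-32 | J3 32-34 | J5 34-36 | J3 36-38 | J5 38-39 |
Completion: J1=15  J2=3  J3=38  J4=7  J5=39  J6=28  J7=23
Turnaround (C−A): J1=15  J2=3  J3=38  J4=7  J5=39  J6=28  J7=23

7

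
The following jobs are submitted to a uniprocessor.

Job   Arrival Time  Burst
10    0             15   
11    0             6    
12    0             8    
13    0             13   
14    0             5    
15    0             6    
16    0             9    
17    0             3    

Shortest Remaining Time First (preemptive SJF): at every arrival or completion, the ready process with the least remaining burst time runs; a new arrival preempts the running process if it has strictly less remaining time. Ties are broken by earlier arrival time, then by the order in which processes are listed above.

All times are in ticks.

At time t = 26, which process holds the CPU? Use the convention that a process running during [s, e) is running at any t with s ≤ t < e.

Timeline: | 17 0-3 | 14 3-8 | 11 8-14 | 15 14-20 | 12 20-28 | 16 28-37 | 13 37-50 | 10 50-65 |
Completion: 10=65  11=14  12=28  13=50  14=8  15=20  16=37  17=3
Turnaround (C−A): 10=65  11=14  12=28  13=50  14=8  15=20  16=37  17=3

12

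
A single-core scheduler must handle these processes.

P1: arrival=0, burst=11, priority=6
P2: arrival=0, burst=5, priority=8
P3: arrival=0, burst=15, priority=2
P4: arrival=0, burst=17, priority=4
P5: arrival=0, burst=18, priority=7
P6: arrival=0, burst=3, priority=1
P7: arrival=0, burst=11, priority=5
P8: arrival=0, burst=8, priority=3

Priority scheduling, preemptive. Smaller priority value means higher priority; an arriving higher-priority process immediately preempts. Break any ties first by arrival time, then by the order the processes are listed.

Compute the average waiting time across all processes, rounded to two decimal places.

Timeline: | P6 0-3 | P3 3-18 | P8 18-26 | P4 26-43 | P7 43-54 | P1 54-65 | P5 65-83 | P2 83-88 |
Completion: P1=65  P2=88  P3=18  P4=43  P5=83  P6=3  P7=54  P8=26
Waiting times: P1=54, P2=83, P3=3, P4=26, P5=65, P6=0, P7=43, P8=18
Average waiting = (54+83+3+26+65+0+43+18) / 8 = 292/8 = 36.50

36.50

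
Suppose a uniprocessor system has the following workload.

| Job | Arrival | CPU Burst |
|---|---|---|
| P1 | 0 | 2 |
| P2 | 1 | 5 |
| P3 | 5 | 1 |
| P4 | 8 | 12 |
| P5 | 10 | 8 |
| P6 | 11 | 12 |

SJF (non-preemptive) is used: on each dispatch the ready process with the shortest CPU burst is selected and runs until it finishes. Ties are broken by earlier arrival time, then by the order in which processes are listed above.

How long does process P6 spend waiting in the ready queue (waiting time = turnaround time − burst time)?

17

Timeline: | P1 0-2 | P2 2-7 | P3 7-8 | P4 8-20 | P5 20-28 | P6 28-40 |
Completion: P1=2  P2=7  P3=8  P4=20  P5=28  P6=40
Waiting(P6) = turnaround − burst = 29 − 12 = 17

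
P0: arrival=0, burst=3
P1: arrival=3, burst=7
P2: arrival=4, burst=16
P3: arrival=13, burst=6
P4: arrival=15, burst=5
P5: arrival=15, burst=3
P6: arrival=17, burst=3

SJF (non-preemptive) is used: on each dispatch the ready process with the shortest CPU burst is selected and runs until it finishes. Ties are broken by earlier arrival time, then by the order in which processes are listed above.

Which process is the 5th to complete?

Schedule: | P0 0-3 | P1 3-10 | P2 10-26 | P5 26-29 | P6 29-32 | P4 32-37 | P3 37-43 |
Completion: P0=3  P1=10  P2=26  P3=43  P4=37  P5=29  P6=32
Turnaround (C−A): P0=3  P1=7  P2=22  P3=30  P4=22  P5=14  P6=15
Finish order: P0 → P1 → P2 → P5 → P6 → P4 → P3

P6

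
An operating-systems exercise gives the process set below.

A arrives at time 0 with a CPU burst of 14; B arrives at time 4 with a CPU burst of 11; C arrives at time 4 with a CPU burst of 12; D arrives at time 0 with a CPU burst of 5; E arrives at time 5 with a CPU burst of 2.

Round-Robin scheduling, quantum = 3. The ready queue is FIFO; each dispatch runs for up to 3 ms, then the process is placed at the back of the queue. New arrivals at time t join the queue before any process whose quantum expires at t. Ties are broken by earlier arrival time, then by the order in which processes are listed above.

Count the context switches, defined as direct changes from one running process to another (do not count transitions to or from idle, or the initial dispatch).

15

Gantt: | A 0-3 | D 3-6 | A 6-9 | B 9-12 | C 12-15 | E 15-17 | D 17-19 | A 19-22 | B 22-25 | C 25-28 | A 28-31 | B 31-34 | C 34-37 | A 37-39 | B 39-41 | C 41-44 |
Completion: A=39  B=41  C=44  D=19  E=17
Turnaround (C−A): A=39  B=37  C=40  D=19  E=12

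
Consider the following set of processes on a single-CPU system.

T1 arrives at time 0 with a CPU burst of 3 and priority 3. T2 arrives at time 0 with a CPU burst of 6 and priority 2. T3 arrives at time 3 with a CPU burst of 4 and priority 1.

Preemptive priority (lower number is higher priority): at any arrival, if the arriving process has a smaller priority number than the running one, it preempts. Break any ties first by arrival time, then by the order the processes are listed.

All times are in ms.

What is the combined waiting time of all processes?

14

Timeline: | T2 0-3 | T3 3-7 | T2 7-10 | T1 10-13 |
Completion: T1=13  T2=10  T3=7
Waiting = turnaround − burst: T1=10, T2=4, T3=0
Total waiting = 10 + 4 + 0 = 14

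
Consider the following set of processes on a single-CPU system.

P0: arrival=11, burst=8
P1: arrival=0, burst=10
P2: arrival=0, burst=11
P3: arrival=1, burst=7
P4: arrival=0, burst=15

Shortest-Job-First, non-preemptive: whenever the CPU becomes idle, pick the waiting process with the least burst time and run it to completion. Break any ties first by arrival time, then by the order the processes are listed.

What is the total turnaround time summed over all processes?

127

Timeline: | P1 0-10 | P3 10-17 | P0 17-25 | P2 25-36 | P4 36-51 |
Completion: P0=25  P1=10  P2=36  P3=17  P4=51
Turnaround (C−A): P0=14  P1=10  P2=36  P3=16  P4=51
Turnaround = completion − arrival: P0=14, P1=10, P2=36, P3=16, P4=51
Total turnaround = 14 + 10 + 36 + 16 + 51 = 127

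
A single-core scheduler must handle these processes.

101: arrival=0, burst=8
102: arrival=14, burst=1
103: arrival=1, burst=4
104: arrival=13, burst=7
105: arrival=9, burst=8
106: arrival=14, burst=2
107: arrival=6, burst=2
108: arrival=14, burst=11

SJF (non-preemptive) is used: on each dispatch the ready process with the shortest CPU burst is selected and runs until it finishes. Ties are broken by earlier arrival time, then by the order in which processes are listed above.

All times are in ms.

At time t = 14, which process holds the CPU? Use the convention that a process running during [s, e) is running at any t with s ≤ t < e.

102

Timeline: | 101 0-8 | 107 8-10 | 103 10-14 | 102 14-15 | 106 15-17 | 104 17-24 | 105 24-32 | 108 32-43 |
Completion: 101=8  102=15  103=14  104=24  105=32  106=17  107=10  108=43
Turnaround (C−A): 101=8  102=1  103=13  104=11  105=23  106=3  107=4  108=29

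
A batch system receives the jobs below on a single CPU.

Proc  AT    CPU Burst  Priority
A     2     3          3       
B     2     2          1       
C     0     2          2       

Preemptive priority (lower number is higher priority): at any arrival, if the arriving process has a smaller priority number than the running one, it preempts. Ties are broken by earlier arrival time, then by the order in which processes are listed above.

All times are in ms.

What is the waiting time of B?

Timeline: | C 0-2 | B 2-4 | A 4-7 |
Completion: A=7  B=4  C=2
Waiting(B) = turnaround − burst = 2 − 2 = 0

0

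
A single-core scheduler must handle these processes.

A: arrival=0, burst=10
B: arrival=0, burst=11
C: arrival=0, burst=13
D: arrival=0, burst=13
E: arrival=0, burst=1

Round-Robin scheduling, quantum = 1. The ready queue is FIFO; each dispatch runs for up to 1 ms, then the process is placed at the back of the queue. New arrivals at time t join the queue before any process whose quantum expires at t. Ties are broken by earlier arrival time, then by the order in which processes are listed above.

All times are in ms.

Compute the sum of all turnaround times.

180

Timeline: | A 0-1 | B 1-2 | C 2-3 | D 3-4 | E 4-5 | A 5-6 | B 6-7 | C 7-8 | D 8-9 | A 9-10 | B 10-11 | C 11-12 | D 12-13 | A 13-14 | B 14-15 | C 15-16 | D 16-17 | A 17-18 | B 18-19 | C 19-20 | D 20-21 | A 21-22 | B 22-23 | C 23-24 | D 24-25 | A 25-26 | B 26-27 | C 27-28 | D 28-29 | A 29-30 | B 30-31 | C 31-32 | D 32-33 | A 33-34 | B 34-35 | C 35-36 | D 36-37 | A 37-38 | B 38-39 | C 39-40 | D 40-41 | B 41-42 | C 42-43 | D 43-44 | C 44-45 | D 45-46 | C 46-47 | D 47-48 |
Completion: A=38  B=42  C=47  D=48  E=5
Turnaround = completion − arrival: A=38, B=42, C=47, D=48, E=5
Total turnaround = 38 + 42 + 47 + 48 + 5 = 180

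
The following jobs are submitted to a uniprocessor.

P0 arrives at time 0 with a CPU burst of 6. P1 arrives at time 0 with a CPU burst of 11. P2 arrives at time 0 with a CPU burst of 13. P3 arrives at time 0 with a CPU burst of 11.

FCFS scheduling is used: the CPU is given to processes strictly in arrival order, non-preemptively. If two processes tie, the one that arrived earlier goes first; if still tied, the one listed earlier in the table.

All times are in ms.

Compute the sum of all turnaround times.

Gantt: | P0 0-6 | P1 6-17 | P2 17-30 | P3 30-41 |
Completion: P0=6  P1=17  P2=30  P3=41
Turnaround = completion − arrival: P0=6, P1=17, P2=30, P3=41
Total turnaround = 6 + 17 + 30 + 41 = 94

94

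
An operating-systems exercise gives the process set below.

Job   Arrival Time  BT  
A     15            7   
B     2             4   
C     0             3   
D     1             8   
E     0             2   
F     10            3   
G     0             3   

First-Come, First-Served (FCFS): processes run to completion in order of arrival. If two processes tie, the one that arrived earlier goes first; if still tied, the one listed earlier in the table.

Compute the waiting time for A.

Schedule: | C 0-3 | E 3-5 | G 5-8 | D 8-16 | B 16-20 | F 20-23 | A 23-30 |
Completion: A=30  B=20  C=3  D=16  E=5  F=23  G=8
Turnaround (C−A): A=15  B=18  C=3  D=15  E=5  F=13  G=8
Waiting(A) = turnaround − burst = 15 − 7 = 8

8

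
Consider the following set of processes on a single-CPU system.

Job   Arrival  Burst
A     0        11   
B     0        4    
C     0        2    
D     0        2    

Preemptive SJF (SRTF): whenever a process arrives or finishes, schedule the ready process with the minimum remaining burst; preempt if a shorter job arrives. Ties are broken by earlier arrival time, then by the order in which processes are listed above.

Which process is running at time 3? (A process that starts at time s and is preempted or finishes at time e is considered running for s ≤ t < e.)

D

Schedule: | C 0-2 | D 2-4 | B 4-8 | A 8-19 |
Completion: A=19  B=8  C=2  D=4
Turnaround (C−A): A=19  B=8  C=2  D=4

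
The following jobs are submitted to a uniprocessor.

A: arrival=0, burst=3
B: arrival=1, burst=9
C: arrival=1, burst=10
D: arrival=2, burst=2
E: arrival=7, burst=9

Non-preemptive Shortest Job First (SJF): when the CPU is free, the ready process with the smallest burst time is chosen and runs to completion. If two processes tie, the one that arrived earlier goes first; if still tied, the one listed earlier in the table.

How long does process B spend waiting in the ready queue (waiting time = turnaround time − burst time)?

4

Schedule: | A 0-3 | D 3-5 | B 5-14 | E 14-23 | C 23-33 |
Completion: A=3  B=14  C=33  D=5  E=23
Turnaround (C−A): A=3  B=13  C=32  D=3  E=16
Waiting(B) = turnaround − burst = 13 − 9 = 4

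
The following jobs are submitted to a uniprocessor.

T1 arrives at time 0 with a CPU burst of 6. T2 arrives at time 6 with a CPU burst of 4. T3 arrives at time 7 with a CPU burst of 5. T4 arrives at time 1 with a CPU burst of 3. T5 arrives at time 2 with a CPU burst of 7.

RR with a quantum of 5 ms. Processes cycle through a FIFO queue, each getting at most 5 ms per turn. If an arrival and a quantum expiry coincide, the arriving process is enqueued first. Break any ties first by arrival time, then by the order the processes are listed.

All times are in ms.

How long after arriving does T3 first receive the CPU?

Timeline: | T1 0-5 | T4 5-8 | T5 8-13 | T1 13-14 | T2 14-18 | T3 18-23 | T5 23-25 |
Completion: T1=14  T2=18  T3=23  T4=8  T5=25
Response(T3) = first start − arrival = 18 − 7 = 11

11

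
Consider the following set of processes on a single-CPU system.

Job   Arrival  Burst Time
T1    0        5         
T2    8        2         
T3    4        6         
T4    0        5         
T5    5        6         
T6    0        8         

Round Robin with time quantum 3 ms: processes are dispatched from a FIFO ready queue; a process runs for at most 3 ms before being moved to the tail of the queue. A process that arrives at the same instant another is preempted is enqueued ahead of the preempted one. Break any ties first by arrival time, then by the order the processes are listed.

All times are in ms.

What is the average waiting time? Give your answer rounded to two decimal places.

15.17

Timeline: | T1 0-3 | T4 3-6 | T6 6-9 | T1 9-11 | T3 11-14 | T5 14-17 | T4 17-19 | T2 19-21 | T6 21-24 | T3 24-27 | T5 27-30 | T6 30-32 |
Completion: T1=11  T2=21  T3=27  T4=19  T5=30  T6=32
Waiting times: T1=6, T2=11, T3=17, T4=14, T5=19, T6=24
Average waiting = (6+11+17+14+19+24) / 6 = 91/6 = 15.17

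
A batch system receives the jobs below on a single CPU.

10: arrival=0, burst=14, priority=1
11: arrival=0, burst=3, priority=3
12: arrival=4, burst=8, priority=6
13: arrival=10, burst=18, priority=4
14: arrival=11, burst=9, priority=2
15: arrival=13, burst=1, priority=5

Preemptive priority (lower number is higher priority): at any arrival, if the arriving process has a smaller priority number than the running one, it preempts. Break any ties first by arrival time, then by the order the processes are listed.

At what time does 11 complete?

Timeline: | 10 0-14 | 14 14-23 | 11 23-26 | 13 26-44 | 15 44-45 | 12 45-53 |
Completion: 10=14  11=26  12=53  13=44  14=23  15=45
Turnaround (C−A): 10=14  11=26  12=49  13=34  14=12  15=32

26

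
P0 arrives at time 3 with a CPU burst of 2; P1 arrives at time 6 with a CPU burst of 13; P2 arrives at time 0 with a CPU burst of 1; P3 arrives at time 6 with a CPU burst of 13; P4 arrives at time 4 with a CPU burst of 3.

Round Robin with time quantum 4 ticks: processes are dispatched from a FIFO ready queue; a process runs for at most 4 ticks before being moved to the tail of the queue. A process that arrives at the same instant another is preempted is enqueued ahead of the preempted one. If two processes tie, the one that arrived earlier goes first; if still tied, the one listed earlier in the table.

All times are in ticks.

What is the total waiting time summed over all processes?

30

Gantt: | P2 0-1 | idle 1-3 | P0 3-5 | P4 5-8 | P1 8-12 | P3 12-16 | P1 16-20 | P3 20-24 | P1 24-28 | P3 28-32 | P1 32-33 | P3 33-34 |
Completion: P0=5  P1=33  P2=1  P3=34  P4=8
Turnaround (C−A): P0=2  P1=27  P2=1  P3=28  P4=4
Waiting = turnaround − burst: P0=0, P1=14, P2=0, P3=15, P4=1
Total waiting = 0 + 14 + 0 + 15 + 1 = 30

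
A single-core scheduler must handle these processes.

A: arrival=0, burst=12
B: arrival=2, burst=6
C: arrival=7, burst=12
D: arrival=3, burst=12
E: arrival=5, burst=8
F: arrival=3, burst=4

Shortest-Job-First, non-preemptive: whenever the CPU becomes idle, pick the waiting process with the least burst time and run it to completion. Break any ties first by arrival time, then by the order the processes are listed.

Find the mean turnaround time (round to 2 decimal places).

Gantt: | A 0-12 | F 12-16 | B 16-22 | E 22-30 | D 30-42 | C 42-54 |
Completion: A=12  B=22  C=54  D=42  E=30  F=16
Turnaround times: A=12, B=20, C=47, D=39, E=25, F=13
Average turnaround = (12+20+47+39+25+13) / 6 = 156/6 = 26.00

26.00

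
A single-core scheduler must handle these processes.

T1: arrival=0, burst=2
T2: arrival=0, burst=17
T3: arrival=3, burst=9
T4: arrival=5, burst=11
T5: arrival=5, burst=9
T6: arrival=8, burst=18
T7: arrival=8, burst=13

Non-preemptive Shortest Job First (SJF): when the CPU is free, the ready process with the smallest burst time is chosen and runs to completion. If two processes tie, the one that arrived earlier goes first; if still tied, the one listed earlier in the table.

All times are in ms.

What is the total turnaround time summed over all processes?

Timeline: | T1 0-2 | T2 2-19 | T3 19-28 | T5 28-37 | T4 37-48 | T7 48-61 | T6 61-79 |
Completion: T1=2  T2=19  T3=28  T4=48  T5=37  T6=79  T7=61
Turnaround (C−A): T1=2  T2=19  T3=25  T4=43  T5=32  T6=71  T7=53
Turnaround = completion − arrival: T1=2, T2=19, T3=25, T4=43, T5=32, T6=71, T7=53
Total turnaround = 2 + 19 + 25 + 43 + 32 + 71 + 53 = 245

245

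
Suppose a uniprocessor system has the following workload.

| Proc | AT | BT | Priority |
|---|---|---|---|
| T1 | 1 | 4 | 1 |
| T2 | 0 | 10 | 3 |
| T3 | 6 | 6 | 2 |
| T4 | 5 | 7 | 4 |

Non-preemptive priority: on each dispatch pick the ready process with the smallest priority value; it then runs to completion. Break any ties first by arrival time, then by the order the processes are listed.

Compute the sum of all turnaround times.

Schedule: | T2 0-10 | T1 10-14 | T3 14-20 | T4 20-27 |
Completion: T1=14  T2=10  T3=20  T4=27
Turnaround (C−A): T1=13  T2=10  T3=14  T4=22
Turnaround = completion − arrival: T1=13, T2=10, T3=14, T4=22
Total turnaround = 13 + 10 + 14 + 22 = 59

59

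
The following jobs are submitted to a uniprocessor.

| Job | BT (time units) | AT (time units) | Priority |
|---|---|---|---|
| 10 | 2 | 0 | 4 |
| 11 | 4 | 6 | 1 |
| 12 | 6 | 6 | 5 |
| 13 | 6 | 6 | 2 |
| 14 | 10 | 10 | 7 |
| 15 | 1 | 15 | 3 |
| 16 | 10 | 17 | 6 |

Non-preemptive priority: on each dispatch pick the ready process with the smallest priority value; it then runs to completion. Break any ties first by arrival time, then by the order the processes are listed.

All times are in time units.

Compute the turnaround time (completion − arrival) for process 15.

Gantt: | 10 0-2 | idle 2-6 | 11 6-10 | 13 10-16 | 15 16-17 | 12 17-23 | 16 23-33 | 14 33-43 |
Completion: 10=2  11=10  12=23  13=16  14=43  15=17  16=33
Turnaround (C−A): 10=2  11=4  12=17  13=10  14=33  15=2  16=16
Turnaround(15) = completion − arrival = 17 − 15 = 2

2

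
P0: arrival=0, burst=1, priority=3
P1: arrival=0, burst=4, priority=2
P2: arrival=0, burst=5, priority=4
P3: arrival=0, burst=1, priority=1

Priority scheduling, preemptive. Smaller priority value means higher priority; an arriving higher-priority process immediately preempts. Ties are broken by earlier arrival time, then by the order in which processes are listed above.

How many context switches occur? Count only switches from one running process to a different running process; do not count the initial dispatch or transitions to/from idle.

3

Gantt: | P3 0-1 | P1 1-5 | P0 5-6 | P2 6-11 |
Completion: P0=6  P1=5  P2=11  P3=1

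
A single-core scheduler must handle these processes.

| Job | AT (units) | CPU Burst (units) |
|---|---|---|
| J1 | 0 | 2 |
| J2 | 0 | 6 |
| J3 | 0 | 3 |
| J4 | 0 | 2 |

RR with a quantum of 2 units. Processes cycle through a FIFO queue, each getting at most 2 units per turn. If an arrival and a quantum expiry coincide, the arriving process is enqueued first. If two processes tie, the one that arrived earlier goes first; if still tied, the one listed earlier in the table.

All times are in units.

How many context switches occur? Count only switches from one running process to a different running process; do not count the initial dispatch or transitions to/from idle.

6

Schedule: | J1 0-2 | J2 2-4 | J3 4-6 | J4 6-8 | J2 8-10 | J3 10-11 | J2 11-13 |
Completion: J1=2  J2=13  J3=11  J4=8
Turnaround (C−A): J1=2  J2=13  J3=11  J4=8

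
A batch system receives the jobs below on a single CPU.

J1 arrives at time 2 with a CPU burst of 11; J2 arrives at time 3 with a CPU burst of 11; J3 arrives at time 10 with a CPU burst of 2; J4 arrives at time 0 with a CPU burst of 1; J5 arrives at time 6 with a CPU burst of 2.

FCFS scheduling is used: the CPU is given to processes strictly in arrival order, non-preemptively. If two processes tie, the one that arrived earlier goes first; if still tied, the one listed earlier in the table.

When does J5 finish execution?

26

Schedule: | J4 0-1 | idle 1-2 | J1 2-13 | J2 13-24 | J5 24-26 | J3 26-28 |
Completion: J1=13  J2=24  J3=28  J4=1  J5=26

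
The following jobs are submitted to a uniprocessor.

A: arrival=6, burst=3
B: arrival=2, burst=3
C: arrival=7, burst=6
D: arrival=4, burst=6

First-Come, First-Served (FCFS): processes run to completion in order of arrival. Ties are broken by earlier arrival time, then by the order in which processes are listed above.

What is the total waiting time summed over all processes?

Timeline: | idle 0-2 | B 2-5 | D 5-11 | A 11-14 | C 14-20 |
Completion: A=14  B=5  C=20  D=11
Turnaround (C−A): A=8  B=3  C=13  D=7
Waiting = turnaround − burst: A=5, B=0, C=7, D=1
Total waiting = 5 + 0 + 7 + 1 = 13

13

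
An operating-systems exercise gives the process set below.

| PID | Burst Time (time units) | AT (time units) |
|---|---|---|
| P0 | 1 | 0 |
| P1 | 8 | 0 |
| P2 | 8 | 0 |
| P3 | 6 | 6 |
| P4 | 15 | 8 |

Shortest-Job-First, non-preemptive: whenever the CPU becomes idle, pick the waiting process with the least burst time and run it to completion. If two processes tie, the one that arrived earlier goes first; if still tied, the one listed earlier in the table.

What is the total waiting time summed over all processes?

Schedule: | P0 0-1 | P1 1-9 | P3 9-15 | P2 15-23 | P4 23-38 |
Completion: P0=1  P1=9  P2=23  P3=15  P4=38
Turnaround (C−A): P0=1  P1=9  P2=23  P3=9  P4=30
Waiting = turnaround − burst: P0=0, P1=1, P2=15, P3=3, P4=15
Total waiting = 0 + 1 + 15 + 3 + 15 = 34

34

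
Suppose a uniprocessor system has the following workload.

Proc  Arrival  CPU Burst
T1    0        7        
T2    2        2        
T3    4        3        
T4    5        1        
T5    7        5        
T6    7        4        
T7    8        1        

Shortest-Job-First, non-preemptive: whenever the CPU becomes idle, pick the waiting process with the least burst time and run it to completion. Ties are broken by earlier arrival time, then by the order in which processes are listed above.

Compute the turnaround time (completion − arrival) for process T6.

Gantt: | T1 0-7 | T4 7-8 | T7 8-9 | T2 9-11 | T3 11-14 | T6 14-18 | T5 18-23 |
Completion: T1=7  T2=11  T3=14  T4=8  T5=23  T6=18  T7=9
Turnaround (C−A): T1=7  T2=9  T3=10  T4=3  T5=16  T6=11  T7=1
Turnaround(T6) = completion − arrival = 18 − 7 = 11

11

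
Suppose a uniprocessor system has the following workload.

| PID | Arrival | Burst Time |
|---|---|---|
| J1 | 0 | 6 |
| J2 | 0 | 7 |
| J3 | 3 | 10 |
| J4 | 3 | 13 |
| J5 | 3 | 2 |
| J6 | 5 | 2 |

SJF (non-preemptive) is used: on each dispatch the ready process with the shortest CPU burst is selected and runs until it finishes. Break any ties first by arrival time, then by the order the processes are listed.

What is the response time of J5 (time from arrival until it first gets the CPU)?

Gantt: | J1 0-6 | J5 6-8 | J6 8-10 | J2 10-17 | J3 17-27 | J4 27-40 |
Completion: J1=6  J2=17  J3=27  J4=40  J5=8  J6=10
Response(J5) = first start − arrival = 6 − 3 = 3

3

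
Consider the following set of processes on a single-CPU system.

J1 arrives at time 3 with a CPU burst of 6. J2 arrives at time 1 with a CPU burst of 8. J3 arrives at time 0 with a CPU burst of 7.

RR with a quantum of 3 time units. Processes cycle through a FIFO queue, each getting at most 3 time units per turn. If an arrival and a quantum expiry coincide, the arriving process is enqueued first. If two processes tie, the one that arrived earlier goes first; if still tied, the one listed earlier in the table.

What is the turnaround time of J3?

Schedule: | J3 0-3 | J2 3-6 | J1 6-9 | J3 9-12 | J2 12-15 | J1 15-18 | J3 18-19 | J2 19-21 |
Completion: J1=18  J2=21  J3=19
Turnaround (C−A): J1=15  J2=20  J3=19
Turnaround(J3) = completion − arrival = 19 − 0 = 19

19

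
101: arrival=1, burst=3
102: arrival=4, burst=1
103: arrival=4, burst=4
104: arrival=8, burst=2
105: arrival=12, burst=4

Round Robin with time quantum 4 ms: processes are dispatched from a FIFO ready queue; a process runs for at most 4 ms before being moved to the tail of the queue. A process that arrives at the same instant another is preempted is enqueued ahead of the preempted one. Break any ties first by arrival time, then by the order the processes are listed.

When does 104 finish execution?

11

Gantt: | idle 0-1 | 101 1-4 | 102 4-5 | 103 5-9 | 104 9-11 | idle 11-12 | 105 12-16 |
Completion: 101=4  102=5  103=9  104=11  105=16
Turnaround (C−A): 101=3  102=1  103=5  104=3  105=4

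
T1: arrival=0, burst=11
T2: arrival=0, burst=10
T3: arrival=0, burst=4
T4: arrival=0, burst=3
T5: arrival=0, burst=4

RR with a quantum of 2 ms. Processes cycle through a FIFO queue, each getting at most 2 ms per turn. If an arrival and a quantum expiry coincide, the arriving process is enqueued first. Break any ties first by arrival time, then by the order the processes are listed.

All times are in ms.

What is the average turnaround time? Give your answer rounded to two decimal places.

23.00

Schedule: | T1 0-2 | T2 2-4 | T3 4-6 | T4 6-8 | T5 8-10 | T1 10-12 | T2 12-14 | T3 14-16 | T4 16-17 | T5 17-19 | T1 19-21 | T2 21-23 | T1 23-25 | T2 25-27 | T1 27-29 | T2 29-31 | T1 31-32 |
Completion: T1=32  T2=31  T3=16  T4=17  T5=19
Turnaround (C−A): T1=32  T2=31  T3=16  T4=17  T5=19
Turnaround times: T1=32, T2=31, T3=16, T4=17, T5=19
Average turnaround = (32+31+16+17+19) / 5 = 115/5 = 23.00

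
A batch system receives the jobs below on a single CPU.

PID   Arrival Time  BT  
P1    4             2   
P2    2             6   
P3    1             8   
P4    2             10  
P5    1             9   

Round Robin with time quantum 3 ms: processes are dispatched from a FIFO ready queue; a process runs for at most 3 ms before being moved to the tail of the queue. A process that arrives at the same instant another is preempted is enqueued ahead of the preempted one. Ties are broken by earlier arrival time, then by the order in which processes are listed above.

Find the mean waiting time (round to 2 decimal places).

Schedule: | idle 0-1 | P3 1-4 | P5 4-7 | P2 7-10 | P4 10-13 | P1 13-15 | P3 15-18 | P5 18-21 | P2 21-24 | P4 24-27 | P3 27-29 | P5 29-32 | P4 32-36 |
Completion: P1=15  P2=24  P3=29  P4=36  P5=32
Waiting times: P1=9, P2=16, P3=20, P4=24, P5=22
Average waiting = (9+16+20+24+22) / 5 = 91/5 = 18.20

18.20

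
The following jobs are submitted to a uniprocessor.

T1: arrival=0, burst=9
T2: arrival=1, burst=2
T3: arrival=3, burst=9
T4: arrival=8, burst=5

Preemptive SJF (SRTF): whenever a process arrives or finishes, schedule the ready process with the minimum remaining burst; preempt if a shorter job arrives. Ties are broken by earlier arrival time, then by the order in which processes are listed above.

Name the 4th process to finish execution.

T3

Schedule: | T1 0-1 | T2 1-3 | T1 3-11 | T4 11-16 | T3 16-25 |
Completion: T1=11  T2=3  T3=25  T4=16
Finish order: T2 → T1 → T4 → T3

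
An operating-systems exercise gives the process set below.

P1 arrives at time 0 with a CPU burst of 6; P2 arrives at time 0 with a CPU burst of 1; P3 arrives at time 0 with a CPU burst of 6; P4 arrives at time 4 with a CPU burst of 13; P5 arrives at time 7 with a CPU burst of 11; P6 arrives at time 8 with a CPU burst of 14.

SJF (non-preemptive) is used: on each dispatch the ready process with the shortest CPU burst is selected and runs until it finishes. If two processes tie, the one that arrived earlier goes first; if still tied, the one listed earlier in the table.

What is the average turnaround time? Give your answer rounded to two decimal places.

Gantt: | P2 0-1 | P1 1-7 | P3 7-13 | P5 13-24 | P4 24-37 | P6 37-51 |
Completion: P1=7  P2=1  P3=13  P4=37  P5=24  P6=51
Turnaround (C−A): P1=7  P2=1  P3=13  P4=33  P5=17  P6=43
Turnaround times: P1=7, P2=1, P3=13, P4=33, P5=17, P6=43
Average turnaround = (7+1+13+33+17+43) / 6 = 114/6 = 19.00

19.00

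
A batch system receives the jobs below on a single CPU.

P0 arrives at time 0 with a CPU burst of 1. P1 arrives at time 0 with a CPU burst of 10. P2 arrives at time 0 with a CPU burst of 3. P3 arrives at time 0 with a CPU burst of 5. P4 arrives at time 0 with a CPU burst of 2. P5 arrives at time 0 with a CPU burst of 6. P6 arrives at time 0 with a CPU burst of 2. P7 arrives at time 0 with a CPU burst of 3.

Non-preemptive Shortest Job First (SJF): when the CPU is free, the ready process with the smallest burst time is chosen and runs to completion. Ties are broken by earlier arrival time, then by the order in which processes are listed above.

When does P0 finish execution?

Schedule: | P0 0-1 | P4 1-3 | P6 3-5 | P2 5-8 | P7 8-11 | P3 11-16 | P5 16-22 | P1 22-32 |
Completion: P0=1  P1=32  P2=8  P3=16  P4=3  P5=22  P6=5  P7=11

1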